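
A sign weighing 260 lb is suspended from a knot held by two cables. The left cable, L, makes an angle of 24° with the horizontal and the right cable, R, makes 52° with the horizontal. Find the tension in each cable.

T_L = 165.0 lb, T_R = 244.8 lb

ΣF_x = 0: −T_L·cos24° + T_R·cos52° = 0 → T_R = 1.48384·T_L.
ΣF_y = 0: T_L·sin24° + T_R·sin52° = 260.
Substitute: T_L·(0.406737 + 1.48384·0.788011) = 260 → T_L = 164.973 ≈ 165.0 lb.
Then T_R = 1.48384 × 164.973 = 244.8 lb.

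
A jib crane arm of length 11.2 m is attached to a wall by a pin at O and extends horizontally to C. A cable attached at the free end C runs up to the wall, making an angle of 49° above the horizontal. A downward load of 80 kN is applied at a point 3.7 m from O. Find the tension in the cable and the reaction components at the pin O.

T = 35.02 kN, O_x = 22.97 kN, O_y = 53.57 kN

ΣM about O: T·sin49°·11.2 − 80·3.7 = 0 → T = 296/(11.2·0.75471) = 35.0182 ≈ 35.02 kN.
ΣF_x = 0: O_x − T·cos49° = 0 → O_x = 35.0182 × 0.656059 = 22.97 kN.
ΣF_y = 0: O_y + T·sin49° − 80 = 0 → O_y = 80 − 35.0182 × 0.75471 = 53.57 kN.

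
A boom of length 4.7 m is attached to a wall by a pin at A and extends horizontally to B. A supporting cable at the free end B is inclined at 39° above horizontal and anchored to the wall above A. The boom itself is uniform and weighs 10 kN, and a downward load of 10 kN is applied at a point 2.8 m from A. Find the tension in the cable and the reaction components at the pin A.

ΣM about A: T·sin39°·4.7 − 10·2.35 − 10·2.8 = 0 → T = 51.5/(4.7·0.62932) = 17.4116 ≈ 17.41 kN.
ΣF_x = 0: A_x − T·cos39° = 0 → A_x = 17.4116 × 0.777146 = 13.53 kN.
ΣF_y = 0: A_y + T·sin39° − 10 − 10 = 0 → A_y = 20 − 17.4116 × 0.62932 = 9.043 kN.

T = 17.41 kN, A_x = 13.53 kN, A_y = 9.043 kN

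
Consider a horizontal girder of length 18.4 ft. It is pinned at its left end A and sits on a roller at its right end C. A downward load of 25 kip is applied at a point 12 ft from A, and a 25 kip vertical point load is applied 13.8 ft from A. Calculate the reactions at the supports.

A_x = 0, A_y = 14.95 kip, C_y = 35.05 kip

Taking moments about A: C_y·18.4 − 25·12 − 25·13.8 = 0 → C_y = 645/18.4 = 35.0543 ≈ 35.05 kip.
ΣF_y = 0: A_y + 35.0543 − 25 − 25 = 0 → A_y = 14.95 kip.
ΣF_x = 0: no horizontal applied forces, so A_x = 0.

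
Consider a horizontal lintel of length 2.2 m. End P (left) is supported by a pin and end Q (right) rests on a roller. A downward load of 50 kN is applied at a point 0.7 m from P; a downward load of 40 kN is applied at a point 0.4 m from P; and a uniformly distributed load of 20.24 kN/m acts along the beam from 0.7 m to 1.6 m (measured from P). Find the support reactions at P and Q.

P_x = 0, P_y = 75.51 kN, Q_y = 32.70 kN

Resultant of the distributed load: 20.24 × 0.9 = 18.216 kN at 1.15 m from P.
Moments about P: Q_y·2.2 − 50·0.7 − 40·0.4 − (20.24·0.9)·1.15 = 0 → Q_y = 71.9484/2.2 = 32.7038 ≈ 32.70 kN.
ΣF_y = 0: P_y + 32.7038 − 50 − 40 − 20.24·0.9 = 0 → P_y = 75.51 kN.
ΣF_x = 0: no horizontal applied forces, so P_x = 0.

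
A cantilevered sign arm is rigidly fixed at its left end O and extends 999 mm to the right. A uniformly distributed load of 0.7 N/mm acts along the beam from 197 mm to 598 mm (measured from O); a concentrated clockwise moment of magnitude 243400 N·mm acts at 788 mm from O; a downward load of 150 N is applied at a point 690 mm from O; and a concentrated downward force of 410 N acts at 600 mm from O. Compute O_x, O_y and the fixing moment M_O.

Resultant of the distributed load: 0.7 × 401 = 280.7 N at 397.5 mm from O.
ΣF_x = 0: O_x = 0.
ΣF_y = 0: O_y − 0.7·401 − 150 − 410 = 0 → O_y = 840.7 N.
ΣM about O: M_O − (0.7·401)·397.5 − 243400 − 150·690 − 410·600 = 0 → M_O = 704500 N·mm.

O_x = 0, O_y = 840.7 N, M_O = 704500 N·mm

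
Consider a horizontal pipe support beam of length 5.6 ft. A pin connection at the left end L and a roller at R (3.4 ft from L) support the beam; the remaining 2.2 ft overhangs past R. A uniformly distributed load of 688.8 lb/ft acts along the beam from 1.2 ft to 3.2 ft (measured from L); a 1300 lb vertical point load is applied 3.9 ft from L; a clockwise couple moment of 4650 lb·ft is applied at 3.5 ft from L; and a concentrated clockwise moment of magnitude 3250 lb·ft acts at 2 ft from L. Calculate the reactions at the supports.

Resultant of the distributed load: 688.8 × 2 = 1377.6 lb at 2.2 ft from L.
Moments about L: R_y·3.4 − (688.8·2)·2.2 − 1300·3.9 − 4650 − 3250 = 0 → R_y = 16000.72/3.4 = 4706.09 ≈ 4706 lb.
ΣF_y = 0: L_y + 4706.09 − 688.8·2 − 1300 = 0 → L_y = -2028 lb.
ΣF_x = 0: no horizontal applied forces, so L_x = 0.

L_x = 0, L_y = -2028 lb, R_y = 4706 lb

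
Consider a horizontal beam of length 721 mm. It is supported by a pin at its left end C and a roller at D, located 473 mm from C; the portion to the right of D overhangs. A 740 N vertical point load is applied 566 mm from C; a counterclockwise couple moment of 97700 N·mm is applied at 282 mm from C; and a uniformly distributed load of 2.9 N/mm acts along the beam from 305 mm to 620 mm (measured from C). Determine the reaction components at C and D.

Resultant of the distributed load: 2.9 × 315 = 913.5 N at 462.5 mm from C.
ΣM about C: D_y·473 − 740·566 + 97700 − (2.9·315)·462.5 = 0 → D_y = 743633.75/473 = 1572.16 ≈ 1572 N.
ΣF_y = 0: C_y + 1572.16 − 740 − 2.9·315 = 0 → C_y = 81.34 N.
ΣF_x = 0: no horizontal applied forces, so C_x = 0.

C_x = 0, C_y = 81.34 N, D_y = 1572 N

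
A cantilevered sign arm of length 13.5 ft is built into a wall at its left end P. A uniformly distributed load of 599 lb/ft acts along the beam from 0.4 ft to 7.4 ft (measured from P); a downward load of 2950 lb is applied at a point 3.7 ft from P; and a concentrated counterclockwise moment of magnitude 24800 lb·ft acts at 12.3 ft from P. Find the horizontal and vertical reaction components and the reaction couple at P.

P_x = 0, P_y = 7143 lb, M_P = 2468 lb·ft

Resultant of the distributed load: 599 × 7 = 4193 lb at 3.9 ft from P.
ΣF_x = 0: P_x = 0.
ΣF_y = 0: P_y − 599·7 − 2950 = 0 → P_y = 7143 lb.
ΣM about P: M_P − (599·7)·3.9 − 2950·3.7 + 24800 = 0 → M_P = 2468 lb·ft.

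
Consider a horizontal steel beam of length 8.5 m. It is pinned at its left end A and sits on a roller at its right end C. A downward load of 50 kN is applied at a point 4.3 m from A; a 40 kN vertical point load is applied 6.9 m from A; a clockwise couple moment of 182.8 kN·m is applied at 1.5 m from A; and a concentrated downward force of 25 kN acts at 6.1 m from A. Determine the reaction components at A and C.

A_x = 0, A_y = 17.79 kN, C_y = 97.21 kN

Taking moments about A: C_y·8.5 − 50·4.3 − 40·6.9 − 182.8 − 25·6.1 = 0 → C_y = 826.3/8.5 = 97.2118 ≈ 97.21 kN.
ΣF_y = 0: A_y + 97.2118 − 50 − 40 − 25 = 0 → A_y = 17.79 kN.
ΣF_x = 0: no horizontal applied forces, so A_x = 0.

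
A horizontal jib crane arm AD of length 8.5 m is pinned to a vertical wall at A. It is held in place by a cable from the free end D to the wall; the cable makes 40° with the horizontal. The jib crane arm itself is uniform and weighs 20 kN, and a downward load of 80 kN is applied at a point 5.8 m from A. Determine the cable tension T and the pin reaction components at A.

ΣM about A: T·sin40°·8.5 − 20·4.25 − 80·5.8 = 0 → T = 549/(8.5·0.642788) = 100.481 ≈ 100.5 kN.
ΣF_x = 0: A_x − T·cos40° = 0 → A_x = 100.481 × 0.766044 = 76.97 kN.
ΣF_y = 0: A_y + T·sin40° − 20 − 80 = 0 → A_y = 100 − 100.481 × 0.642788 = 35.41 kN.

T = 100.5 kN, A_x = 76.97 kN, A_y = 35.41 kN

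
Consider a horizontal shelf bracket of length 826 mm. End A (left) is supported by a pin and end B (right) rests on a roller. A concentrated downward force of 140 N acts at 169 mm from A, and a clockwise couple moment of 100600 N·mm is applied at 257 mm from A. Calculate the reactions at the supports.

ΣM about A: B_y·826 − 140·169 − 100600 = 0 → B_y = 124260/826 = 150.436 ≈ 150.4 N.
ΣF_y = 0: A_y + 150.436 − 140 = 0 → A_y = -10.44 N.
ΣF_x = 0: no horizontal applied forces, so A_x = 0.

A_x = 0, A_y = -10.44 N, B_y = 150.4 N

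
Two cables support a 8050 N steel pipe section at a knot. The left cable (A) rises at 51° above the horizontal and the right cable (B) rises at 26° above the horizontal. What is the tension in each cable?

T_A = 7426 N, T_B = 5199 N

ΣF_x = 0: −T_A·cos51° + T_B·cos26° = 0 → T_B = 0.700183·T_A.
ΣF_y = 0: T_A·sin51° + T_B·sin26° = 8050.
Substitute: T_A·(0.777146 + 0.700183·0.438371) = 8050 → T_A = 7425.61 ≈ 7426 N.
Then T_B = 0.700183 × 7425.61 = 5199 N.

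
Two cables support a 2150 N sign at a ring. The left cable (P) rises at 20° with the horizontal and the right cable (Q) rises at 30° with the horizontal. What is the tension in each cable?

T_P = 2431 N, T_Q = 2637 N

ΣF_x = 0: −T_P·cos20° + T_Q·cos30° = 0 → T_Q = 1.08506·T_P.
ΣF_y = 0: T_P·sin20° + T_Q·sin30° = 2150.
Substitute: T_P·(0.34202 + 1.08506·0.5) = 2150 → T_P = 2430.61 ≈ 2431 N.
Then T_Q = 1.08506 × 2430.61 = 2637 N.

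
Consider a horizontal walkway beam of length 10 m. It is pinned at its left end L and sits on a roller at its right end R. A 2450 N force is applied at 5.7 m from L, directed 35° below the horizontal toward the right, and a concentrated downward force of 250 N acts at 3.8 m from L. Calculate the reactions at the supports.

Moments about L: R_y·10 − 2450·sin35°·5.7 − 250·3.8 = 0 → R_y = 8959.99/10 = 895.999 ≈ 896.0 N.
ΣF_y = 0: L_y + 895.999 − 2450·sin35° − 250 = 0 → L_y = 759.3 N.
ΣF_x = 0: L_x + 2450·cos35° = 0 → L_x = -2007 N.

L_x = -2007 N, L_y = 759.3 N, R_y = 896.0 N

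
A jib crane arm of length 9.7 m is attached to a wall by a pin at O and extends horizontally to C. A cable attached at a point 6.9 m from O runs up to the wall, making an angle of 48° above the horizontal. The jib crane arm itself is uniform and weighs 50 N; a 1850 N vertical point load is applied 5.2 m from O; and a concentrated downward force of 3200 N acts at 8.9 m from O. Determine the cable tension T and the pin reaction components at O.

T = 7478 N, O_x = 5003 N, O_y = -456.9 N

ΣM about O: T·sin48°·6.9 − 50·4.85 − 1850·5.2 − 3200·8.9 = 0 → T = 38342.5/(6.9·0.743145) = 7477.52 ≈ 7478 N.
ΣF_x = 0: O_x − T·cos48° = 0 → O_x = 7477.52 × 0.669131 = 5003 N.
ΣF_y = 0: O_y + T·sin48° − 50 − 1850 − 3200 = 0 → O_y = 5100 − 7477.52 × 0.743145 = -456.9 N.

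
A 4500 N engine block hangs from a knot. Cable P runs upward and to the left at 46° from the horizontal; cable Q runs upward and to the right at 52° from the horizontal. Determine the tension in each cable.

ΣF_x = 0: −T_P·cos46° + T_Q·cos52° = 0 → T_Q = 1.12831·T_P.
ΣF_y = 0: T_P·sin46° + T_Q·sin52° = 4500.
Substitute: T_P·(0.71934 + 1.12831·0.788011) = 4500 → T_P = 2797.71 ≈ 2798 N.
Then T_Q = 1.12831 × 2797.71 = 3157 N.

T_P = 2798 N, T_Q = 3157 N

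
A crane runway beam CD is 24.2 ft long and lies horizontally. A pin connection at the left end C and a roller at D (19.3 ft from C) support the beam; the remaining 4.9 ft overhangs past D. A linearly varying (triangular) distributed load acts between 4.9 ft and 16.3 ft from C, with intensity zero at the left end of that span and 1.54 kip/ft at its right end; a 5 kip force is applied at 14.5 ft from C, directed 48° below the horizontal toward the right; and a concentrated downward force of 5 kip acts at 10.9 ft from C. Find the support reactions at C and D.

Resultant of the triangular load: ½ × 1.54 × 11.4 = 8.778 kip, acting at 12.5 ft from C (one-third of the span from the peak).
Taking moments about C: D_y·19.3 − (½·1.54·11.4)·12.5 − 5·sin48°·14.5 − 5·10.9 = 0 → D_y = 218.103/19.3 = 11.3007 ≈ 11.30 kip.
ΣF_y = 0: C_y + 11.3007 − ½·1.54·11.4 − 5·sin48° − 5 = 0 → C_y = 6.193 kip.
ΣF_x = 0: C_x + 5·cos48° = 0 → C_x = -3.346 kip.

C_x = -3.346 kip, C_y = 6.193 kip, D_y = 11.30 kip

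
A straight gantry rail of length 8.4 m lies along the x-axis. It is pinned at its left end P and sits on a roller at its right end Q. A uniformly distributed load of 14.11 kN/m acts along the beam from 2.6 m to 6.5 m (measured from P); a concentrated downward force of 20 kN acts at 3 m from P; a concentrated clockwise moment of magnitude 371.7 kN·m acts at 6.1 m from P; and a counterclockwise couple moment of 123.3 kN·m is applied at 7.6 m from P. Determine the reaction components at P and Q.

P_x = 0, P_y = 8.507 kN, Q_y = 66.52 kN

Resultant of the distributed load: 14.11 × 3.9 = 55.029 kN at 4.55 m from P.
ΣM about P: Q_y·8.4 − (14.11·3.9)·4.55 − 20·3 − 371.7 + 123.3 = 0 → Q_y = 558.78195/8.4 = 66.5217 ≈ 66.52 kN.
ΣF_y = 0: P_y + 66.5217 − 14.11·3.9 − 20 = 0 → P_y = 8.507 kN.
ΣF_x = 0: no horizontal applied forces, so P_x = 0.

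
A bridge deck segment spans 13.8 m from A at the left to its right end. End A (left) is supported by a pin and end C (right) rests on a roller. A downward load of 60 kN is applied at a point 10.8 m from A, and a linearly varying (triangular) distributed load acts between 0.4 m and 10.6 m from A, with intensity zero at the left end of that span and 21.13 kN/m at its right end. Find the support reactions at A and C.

Resultant of the triangular load: ½ × 21.13 × 10.2 = 107.763 kN, acting at 7.2 m from A (one-third of the span from the peak).
Taking moments about A: C_y·13.8 − 60·10.8 − (½·21.13·10.2)·7.2 = 0 → C_y = 1423.8936/13.8 = 103.181 ≈ 103.2 kN.
ΣF_y = 0: A_y + 103.181 − 60 − ½·21.13·10.2 = 0 → A_y = 64.58 kN.
ΣF_x = 0: no horizontal applied forces, so A_x = 0.

A_x = 0, A_y = 64.58 kN, C_y = 103.2 kN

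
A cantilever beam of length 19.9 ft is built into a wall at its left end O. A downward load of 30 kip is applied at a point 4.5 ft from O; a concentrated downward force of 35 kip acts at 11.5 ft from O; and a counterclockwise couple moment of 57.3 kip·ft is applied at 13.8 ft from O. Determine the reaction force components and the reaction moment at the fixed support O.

O_x = 0, O_y = 65.00 kip, M_O = 480.2 kip·ft

ΣF_x = 0: O_x = 0.
ΣF_y = 0: O_y − 30 − 35 = 0 → O_y = 65.00 kip.
ΣM about O: M_O − 30·4.5 − 35·11.5 + 57.3 = 0 → M_O = 480.2 kip·ft.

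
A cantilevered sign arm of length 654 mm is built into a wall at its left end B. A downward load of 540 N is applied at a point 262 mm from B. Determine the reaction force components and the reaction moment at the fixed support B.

ΣF_x = 0: B_x = 0.
ΣF_y = 0: B_y − 540 = 0 → B_y = 540.0 N.
ΣM about B: M_B − 540·262 = 0 → M_B = 141500 N·mm.

B_x = 0, B_y = 540.0 N, M_B = 141500 N·mm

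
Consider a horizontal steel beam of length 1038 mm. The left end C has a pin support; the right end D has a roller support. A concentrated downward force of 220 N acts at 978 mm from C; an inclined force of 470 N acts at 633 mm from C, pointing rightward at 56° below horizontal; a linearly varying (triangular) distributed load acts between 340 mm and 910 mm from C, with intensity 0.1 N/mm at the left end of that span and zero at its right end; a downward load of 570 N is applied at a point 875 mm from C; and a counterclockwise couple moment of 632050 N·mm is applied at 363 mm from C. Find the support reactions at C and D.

Resultant of the triangular load: ½ × 0.1 × 570 = 28.5 N, acting at 530 mm from C (one-third of the span from the peak).
Taking moments about C: D_y·1038 − 220·978 − 470·sin56°·633 − (½·0.1·570)·530 − 570·875 + 632050 = 0 → D_y = 343612/1038 = 331.033 ≈ 331.0 N.
ΣF_y = 0: C_y + 331.033 − 220 − 470·sin56° − ½·0.1·570 − 570 = 0 → C_y = 877.1 N.
ΣF_x = 0: C_x + 470·cos56° = 0 → C_x = -262.8 N.

C_x = -262.8 N, C_y = 877.1 N, D_y = 331.0 N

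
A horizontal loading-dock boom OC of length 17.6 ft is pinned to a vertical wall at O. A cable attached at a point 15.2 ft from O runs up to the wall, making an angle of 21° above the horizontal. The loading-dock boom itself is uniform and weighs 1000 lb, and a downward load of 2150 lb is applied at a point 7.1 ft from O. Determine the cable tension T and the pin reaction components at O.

T = 4418 lb, O_x = 4124 lb, O_y = 1567 lb

ΣM about O: T·sin21°·15.2 − 1000·8.8 − 2150·7.1 = 0 → T = 24065/(15.2·0.358368) = 4417.87 ≈ 4418 lb.
ΣF_x = 0: O_x − T·cos21° = 0 → O_x = 4417.87 × 0.93358 = 4124 lb.
ΣF_y = 0: O_y + T·sin21° − 1000 − 2150 = 0 → O_y = 3150 − 4417.87 × 0.358368 = 1567 lb.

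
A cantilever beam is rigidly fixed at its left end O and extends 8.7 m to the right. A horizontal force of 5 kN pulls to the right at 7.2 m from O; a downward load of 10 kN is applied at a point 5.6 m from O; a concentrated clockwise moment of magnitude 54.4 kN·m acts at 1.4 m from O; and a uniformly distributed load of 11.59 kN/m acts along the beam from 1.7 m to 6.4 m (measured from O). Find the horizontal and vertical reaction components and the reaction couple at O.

O_x = -5.000 kN, O_y = 64.47 kN, M_O = 331.0 kN·m

Resultant of the distributed load: 11.59 × 4.7 = 54.473 kN at 4.05 m from O.
ΣF_x = 0: O_x + 5 = 0 → O_x = -5.000 kN.
ΣF_y = 0: O_y − 10 − 11.59·4.7 = 0 → O_y = 64.47 kN.
ΣM about O: M_O − 10·5.6 − 54.4 − (11.59·4.7)·4.05 = 0 → M_O = 331.0 kN·m.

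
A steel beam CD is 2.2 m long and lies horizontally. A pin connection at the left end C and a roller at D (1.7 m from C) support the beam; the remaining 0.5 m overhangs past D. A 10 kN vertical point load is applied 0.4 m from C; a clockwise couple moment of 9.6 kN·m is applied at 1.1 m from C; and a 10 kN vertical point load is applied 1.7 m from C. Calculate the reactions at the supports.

C_x = 0, C_y = 2.000 kN, D_y = 18.00 kN

Moments about C: D_y·1.7 − 10·0.4 − 9.6 − 10·1.7 = 0 → D_y = 30.6/1.7 = 18.00 kN.
ΣF_y = 0: C_y + 18 − 10 − 10 = 0 → C_y = 2.000 kN.
ΣF_x = 0: no horizontal applied forces, so C_x = 0.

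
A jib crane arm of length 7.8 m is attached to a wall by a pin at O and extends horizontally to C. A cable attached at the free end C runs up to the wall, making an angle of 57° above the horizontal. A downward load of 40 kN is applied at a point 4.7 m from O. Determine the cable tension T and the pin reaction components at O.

T = 28.74 kN, O_x = 15.65 kN, O_y = 15.90 kN

ΣM about O: T·sin57°·7.8 − 40·4.7 = 0 → T = 188/(7.8·0.838671) = 28.739 ≈ 28.74 kN.
ΣF_x = 0: O_x − T·cos57° = 0 → O_x = 28.739 × 0.544639 = 15.65 kN.
ΣF_y = 0: O_y + T·sin57° − 40 = 0 → O_y = 40 − 28.739 × 0.838671 = 15.90 kN.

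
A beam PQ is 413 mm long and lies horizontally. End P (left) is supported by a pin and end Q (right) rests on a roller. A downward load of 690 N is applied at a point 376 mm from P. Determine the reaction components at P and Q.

P_x = 0, P_y = 61.82 N, Q_y = 628.2 N

ΣM about P: Q_y·413 − 690·376 = 0 → Q_y = 259440/413 = 628.184 ≈ 628.2 N.
ΣF_y = 0: P_y + 628.184 − 690 = 0 → P_y = 61.82 N.
ΣF_x = 0: no horizontal applied forces, so P_x = 0.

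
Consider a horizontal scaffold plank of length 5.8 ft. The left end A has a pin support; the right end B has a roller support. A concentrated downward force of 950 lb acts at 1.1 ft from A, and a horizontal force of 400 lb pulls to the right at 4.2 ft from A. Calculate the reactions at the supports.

A_x = -400.0 lb, A_y = 769.8 lb, B_y = 180.2 lb

ΣM about A: B_y·5.8 − 950·1.1 = 0 → B_y = 1045/5.8 = 180.172 ≈ 180.2 lb.
ΣF_y = 0: A_y + 180.172 − 950 = 0 → A_y = 769.8 lb.
ΣF_x = 0: A_x + 400 = 0 → A_x = -400.0 lb.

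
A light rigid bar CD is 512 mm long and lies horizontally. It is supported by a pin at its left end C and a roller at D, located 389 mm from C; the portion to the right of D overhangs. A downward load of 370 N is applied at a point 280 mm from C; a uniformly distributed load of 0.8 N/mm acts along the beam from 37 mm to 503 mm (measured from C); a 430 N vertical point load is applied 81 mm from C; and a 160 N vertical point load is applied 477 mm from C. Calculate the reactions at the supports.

C_x = 0, C_y = 522.0 N, D_y = 810.8 N

Resultant of the distributed load: 0.8 × 466 = 372.8 N at 270 mm from C.
ΣM about C: D_y·389 − 370·280 − (0.8·466)·270 − 430·81 − 160·477 = 0 → D_y = 315406/389 = 810.812 ≈ 810.8 N.
ΣF_y = 0: C_y + 810.812 − 370 − 0.8·466 − 430 − 160 = 0 → C_y = 522.0 N.
ΣF_x = 0: no horizontal applied forces, so C_x = 0.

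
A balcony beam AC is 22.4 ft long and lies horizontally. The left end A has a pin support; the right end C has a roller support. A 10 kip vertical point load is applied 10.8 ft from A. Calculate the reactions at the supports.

Moments about A: C_y·22.4 − 10·10.8 = 0 → C_y = 108/22.4 = 4.82143 ≈ 4.821 kip.
ΣF_y = 0: A_y + 4.82143 − 10 = 0 → A_y = 5.179 kip.
ΣF_x = 0: no horizontal applied forces, so A_x = 0.

A_x = 0, A_y = 5.179 kip, C_y = 4.821 kip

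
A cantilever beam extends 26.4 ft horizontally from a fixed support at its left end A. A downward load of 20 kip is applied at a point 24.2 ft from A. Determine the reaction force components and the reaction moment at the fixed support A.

ΣF_x = 0: A_x = 0.
ΣF_y = 0: A_y − 20 = 0 → A_y = 20.00 kip.
ΣM about A: M_A − 20·24.2 = 0 → M_A = 484.0 kip·ft.

A_x = 0, A_y = 20.00 kip, M_A = 484.0 kip·ft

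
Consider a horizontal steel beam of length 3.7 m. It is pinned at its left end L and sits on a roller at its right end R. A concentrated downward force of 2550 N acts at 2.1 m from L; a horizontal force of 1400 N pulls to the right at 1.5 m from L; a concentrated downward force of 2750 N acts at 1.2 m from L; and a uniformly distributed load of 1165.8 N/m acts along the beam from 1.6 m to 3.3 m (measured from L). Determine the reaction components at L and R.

Resultant of the distributed load: 1165.8 × 1.7 = 1981.86 N at 2.45 m from L.
Moments about L: R_y·3.7 − 2550·2.1 − 2750·1.2 − (1165.8·1.7)·2.45 = 0 → R_y = 13510.557/3.7 = 3651.5 ≈ 3652 N.
ΣF_y = 0: L_y + 3651.5 − 2550 − 2750 − 1165.8·1.7 = 0 → L_y = 3630 N.
ΣF_x = 0: L_x + 1400 = 0 → L_x = -1400 N.

L_x = -1400 N, L_y = 3630 N, R_y = 3652 N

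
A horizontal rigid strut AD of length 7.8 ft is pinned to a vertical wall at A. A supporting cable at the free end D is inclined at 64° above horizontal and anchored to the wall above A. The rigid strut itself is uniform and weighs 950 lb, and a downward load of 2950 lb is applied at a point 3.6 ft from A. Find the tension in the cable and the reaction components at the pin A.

ΣM about A: T·sin64°·7.8 − 950·3.9 − 2950·3.6 = 0 → T = 14325/(7.8·0.898794) = 2043.34 ≈ 2043 lb.
ΣF_x = 0: A_x − T·cos64° = 0 → A_x = 2043.34 × 0.438371 = 895.7 lb.
ΣF_y = 0: A_y + T·sin64° − 950 − 2950 = 0 → A_y = 3900 − 2043.34 × 0.898794 = 2063 lb.

T = 2043 lb, A_x = 895.7 lb, A_y = 2063 lb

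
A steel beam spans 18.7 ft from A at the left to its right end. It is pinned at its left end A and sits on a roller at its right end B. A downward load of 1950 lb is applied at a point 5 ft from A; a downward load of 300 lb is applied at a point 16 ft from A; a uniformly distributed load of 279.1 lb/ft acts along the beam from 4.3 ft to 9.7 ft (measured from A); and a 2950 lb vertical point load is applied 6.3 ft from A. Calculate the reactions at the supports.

Resultant of the distributed load: 279.1 × 5.4 = 1507.14 lb at 7 ft from A.
Taking moments about A: B_y·18.7 − 1950·5 − 300·16 − (279.1·5.4)·7 − 2950·6.3 = 0 → B_y = 43684.98/18.7 = 2336.1 ≈ 2336 lb.
ΣF_y = 0: A_y + 2336.1 − 1950 − 300 − 279.1·5.4 − 2950 = 0 → A_y = 4371 lb.
ΣF_x = 0: no horizontal applied forces, so A_x = 0.

A_x = 0, A_y = 4371 lb, B_y = 2336 lb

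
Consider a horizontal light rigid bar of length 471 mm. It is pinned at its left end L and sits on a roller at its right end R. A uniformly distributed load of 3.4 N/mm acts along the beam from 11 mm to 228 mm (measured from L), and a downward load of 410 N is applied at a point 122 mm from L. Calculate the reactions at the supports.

L_x = 0, L_y = 854.4 N, R_y = 293.4 N

Resultant of the distributed load: 3.4 × 217 = 737.8 N at 119.5 mm from L.
Taking moments about L: R_y·471 − (3.4·217)·119.5 − 410·122 = 0 → R_y = 138187.1/471 = 293.391 ≈ 293.4 N.
ΣF_y = 0: L_y + 293.391 − 3.4·217 − 410 = 0 → L_y = 854.4 N.
ΣF_x = 0: no horizontal applied forces, so L_x = 0.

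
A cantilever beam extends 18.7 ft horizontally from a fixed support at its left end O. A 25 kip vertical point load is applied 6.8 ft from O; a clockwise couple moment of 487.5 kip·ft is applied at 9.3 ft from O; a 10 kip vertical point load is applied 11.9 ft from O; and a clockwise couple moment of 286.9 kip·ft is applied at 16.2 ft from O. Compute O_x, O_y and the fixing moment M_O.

O_x = 0, O_y = 35.00 kip, M_O = 1063 kip·ft

ΣF_x = 0: O_x = 0.
ΣF_y = 0: O_y − 25 − 10 = 0 → O_y = 35.00 kip.
ΣM about O: M_O − 25·6.8 − 487.5 − 10·11.9 − 286.9 = 0 → M_O = 1063 kip·ft.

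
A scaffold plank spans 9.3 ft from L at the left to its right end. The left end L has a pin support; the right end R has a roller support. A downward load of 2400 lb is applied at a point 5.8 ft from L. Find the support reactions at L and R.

Moments about L: R_y·9.3 − 2400·5.8 = 0 → R_y = 13920/9.3 = 1496.77 ≈ 1497 lb.
ΣF_y = 0: L_y + 1496.77 − 2400 = 0 → L_y = 903.2 lb.
ΣF_x = 0: no horizontal applied forces, so L_x = 0.

L_x = 0, L_y = 903.2 lb, R_y = 1497 lb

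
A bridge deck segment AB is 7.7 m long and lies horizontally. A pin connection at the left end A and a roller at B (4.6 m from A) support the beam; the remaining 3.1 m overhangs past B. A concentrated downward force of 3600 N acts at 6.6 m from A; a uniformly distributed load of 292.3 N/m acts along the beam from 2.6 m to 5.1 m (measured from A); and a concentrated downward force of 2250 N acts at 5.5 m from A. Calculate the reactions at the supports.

A_x = 0, A_y = -1886 N, B_y = 8467 N

Resultant of the distributed load: 292.3 × 2.5 = 730.75 N at 3.85 m from A.
Taking moments about A: B_y·4.6 − 3600·6.6 − (292.3·2.5)·3.85 − 2250·5.5 = 0 → B_y = 38948.3875/4.6 = 8467.04 ≈ 8467 N.
ΣF_y = 0: A_y + 8467.04 − 3600 − 292.3·2.5 − 2250 = 0 → A_y = -1886 N.
ΣF_x = 0: no horizontal applied forces, so A_x = 0.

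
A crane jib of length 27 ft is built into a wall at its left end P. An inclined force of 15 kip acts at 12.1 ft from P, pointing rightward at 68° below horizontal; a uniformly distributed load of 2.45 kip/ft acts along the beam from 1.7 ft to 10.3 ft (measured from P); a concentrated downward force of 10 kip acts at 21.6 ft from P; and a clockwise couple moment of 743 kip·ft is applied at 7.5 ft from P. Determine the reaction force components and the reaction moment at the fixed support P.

P_x = -5.619 kip, P_y = 44.98 kip, M_P = 1254 kip·ft

Resultant of the distributed load: 2.45 × 8.6 = 21.07 kip at 6 ft from P.
ΣF_x = 0: P_x + 15·cos68° = 0 → P_x = -5.619 kip.
ΣF_y = 0: P_y − 15·sin68° − 2.45·8.6 − 10 = 0 → P_y = 44.98 kip.
ΣM about P: M_P − 15·sin68°·12.1 − (2.45·8.6)·6 − 10·21.6 − 743 = 0 → M_P = 1254 kip·ft.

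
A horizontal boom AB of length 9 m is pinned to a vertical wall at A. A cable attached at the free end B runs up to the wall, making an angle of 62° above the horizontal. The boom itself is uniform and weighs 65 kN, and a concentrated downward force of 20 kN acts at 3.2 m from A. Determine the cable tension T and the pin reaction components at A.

ΣM about A: T·sin62°·9 − 65·4.5 − 20·3.2 = 0 → T = 356.5/(9·0.882948) = 44.8623 ≈ 44.86 kN.
ΣF_x = 0: A_x − T·cos62° = 0 → A_x = 44.8623 × 0.469472 = 21.06 kN.
ΣF_y = 0: A_y + T·sin62° − 65 − 20 = 0 → A_y = 85 − 44.8623 × 0.882948 = 45.39 kN.

T = 44.86 kN, A_x = 21.06 kN, A_y = 45.39 kN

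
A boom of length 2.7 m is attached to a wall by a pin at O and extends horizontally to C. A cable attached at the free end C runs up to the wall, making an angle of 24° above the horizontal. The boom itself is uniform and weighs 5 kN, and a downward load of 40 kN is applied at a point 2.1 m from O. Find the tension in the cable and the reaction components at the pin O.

ΣM about O: T·sin24°·2.7 − 5·1.35 − 40·2.1 = 0 → T = 90.75/(2.7·0.406737) = 82.636 ≈ 82.64 kN.
ΣF_x = 0: O_x − T·cos24° = 0 → O_x = 82.636 × 0.913545 = 75.49 kN.
ΣF_y = 0: O_y + T·sin24° − 5 − 40 = 0 → O_y = 45 − 82.636 × 0.406737 = 11.39 kN.

T = 82.64 kN, O_x = 75.49 kN, O_y = 11.39 kN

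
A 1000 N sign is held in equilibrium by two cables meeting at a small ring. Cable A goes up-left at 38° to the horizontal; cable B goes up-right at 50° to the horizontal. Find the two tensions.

T_A = 643.2 N, T_B = 788.5 N

ΣF_x = 0: −T_A·cos38° + T_B·cos50° = 0 → T_B = 1.22593·T_A.
ΣF_y = 0: T_A·sin38° + T_B·sin50° = 1000.
Substitute: T_A·(0.615661 + 1.22593·0.766044) = 1000 → T_A = 643.179 ≈ 643.2 N.
Then T_B = 1.22593 × 643.179 = 788.5 N.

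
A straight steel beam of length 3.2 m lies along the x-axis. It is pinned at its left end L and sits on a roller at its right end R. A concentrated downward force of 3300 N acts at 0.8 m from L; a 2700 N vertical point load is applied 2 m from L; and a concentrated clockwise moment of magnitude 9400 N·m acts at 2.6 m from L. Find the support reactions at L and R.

Taking moments about L: R_y·3.2 − 3300·0.8 − 2700·2 − 9400 = 0 → R_y = 17440/3.2 = 5450 N.
ΣF_y = 0: L_y + 5450 − 3300 − 2700 = 0 → L_y = 550.0 N.
ΣF_x = 0: no horizontal applied forces, so L_x = 0.

L_x = 0, L_y = 550.0 N, R_y = 5450 N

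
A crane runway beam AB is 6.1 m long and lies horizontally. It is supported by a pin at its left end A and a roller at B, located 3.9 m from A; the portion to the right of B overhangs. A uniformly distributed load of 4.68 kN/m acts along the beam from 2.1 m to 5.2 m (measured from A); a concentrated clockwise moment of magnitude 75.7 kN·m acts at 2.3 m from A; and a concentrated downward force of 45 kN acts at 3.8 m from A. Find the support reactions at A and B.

Resultant of the distributed load: 4.68 × 3.1 = 14.508 kN at 3.65 m from A.
Moments about A: B_y·3.9 − (4.68·3.1)·3.65 − 75.7 − 45·3.8 = 0 → B_y = 299.6542/3.9 = 76.8344 ≈ 76.83 kN.
ΣF_y = 0: A_y + 76.8344 − 4.68·3.1 − 45 = 0 → A_y = -17.33 kN.
ΣF_x = 0: no horizontal applied forces, so A_x = 0.

A_x = 0, A_y = -17.33 kN, B_y = 76.83 kN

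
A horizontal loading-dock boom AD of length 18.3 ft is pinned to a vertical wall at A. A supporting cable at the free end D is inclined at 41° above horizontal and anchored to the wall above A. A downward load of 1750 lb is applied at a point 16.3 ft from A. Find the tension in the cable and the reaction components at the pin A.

ΣM about A: T·sin41°·18.3 − 1750·16.3 = 0 → T = 28525/(18.3·0.656059) = 2375.92 ≈ 2376 lb.
ΣF_x = 0: A_x − T·cos41° = 0 → A_x = 2375.92 × 0.75471 = 1793 lb.
ΣF_y = 0: A_y + T·sin41° − 1750 = 0 → A_y = 1750 − 2375.92 × 0.656059 = 191.3 lb.

T = 2376 lb, A_x = 1793 lb, A_y = 191.3 lb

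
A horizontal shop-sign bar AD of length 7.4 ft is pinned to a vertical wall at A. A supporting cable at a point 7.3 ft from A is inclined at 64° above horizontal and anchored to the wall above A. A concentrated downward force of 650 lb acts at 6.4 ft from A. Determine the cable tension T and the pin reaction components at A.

ΣM about A: T·sin64°·7.3 − 650·6.4 = 0 → T = 4160/(7.3·0.898794) = 634.031 ≈ 634.0 lb.
ΣF_x = 0: A_x − T·cos64° = 0 → A_x = 634.031 × 0.438371 = 277.9 lb.
ΣF_y = 0: A_y + T·sin64° − 650 = 0 → A_y = 650 − 634.031 × 0.898794 = 80.14 lb.

T = 634.0 lb, A_x = 277.9 lb, A_y = 80.14 lb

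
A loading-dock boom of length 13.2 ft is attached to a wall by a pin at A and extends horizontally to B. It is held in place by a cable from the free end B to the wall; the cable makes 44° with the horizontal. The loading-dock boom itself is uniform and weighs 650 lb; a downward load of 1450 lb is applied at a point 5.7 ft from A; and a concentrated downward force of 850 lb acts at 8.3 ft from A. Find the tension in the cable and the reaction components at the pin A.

ΣM about A: T·sin44°·13.2 − 650·6.6 − 1450·5.7 − 850·8.3 = 0 → T = 19610/(13.2·0.694658) = 2138.62 ≈ 2139 lb.
ΣF_x = 0: A_x − T·cos44° = 0 → A_x = 2138.62 × 0.71934 = 1538 lb.
ΣF_y = 0: A_y + T·sin44° − 650 − 1450 − 850 = 0 → A_y = 2950 − 2138.62 × 0.694658 = 1464 lb.

T = 2139 lb, A_x = 1538 lb, A_y = 1464 lb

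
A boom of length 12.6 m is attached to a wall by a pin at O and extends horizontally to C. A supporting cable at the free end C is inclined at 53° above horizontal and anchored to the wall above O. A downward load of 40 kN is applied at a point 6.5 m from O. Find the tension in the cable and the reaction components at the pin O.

ΣM about O: T·sin53°·12.6 − 40·6.5 = 0 → T = 260/(12.6·0.798636) = 25.8377 ≈ 25.84 kN.
ΣF_x = 0: O_x − T·cos53° = 0 → O_x = 25.8377 × 0.601815 = 15.55 kN.
ΣF_y = 0: O_y + T·sin53° − 40 = 0 → O_y = 40 − 25.8377 × 0.798636 = 19.37 kN.

T = 25.84 kN, O_x = 15.55 kN, O_y = 19.37 kN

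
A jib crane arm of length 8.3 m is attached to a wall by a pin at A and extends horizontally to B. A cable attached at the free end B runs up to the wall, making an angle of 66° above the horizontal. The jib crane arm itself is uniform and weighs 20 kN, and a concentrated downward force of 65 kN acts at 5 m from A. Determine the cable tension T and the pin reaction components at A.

ΣM about A: T·sin66°·8.3 − 20·4.15 − 65·5 = 0 → T = 408/(8.3·0.913545) = 53.8087 ≈ 53.81 kN.
ΣF_x = 0: A_x − T·cos66° = 0 → A_x = 53.8087 × 0.406737 = 21.89 kN.
ΣF_y = 0: A_y + T·sin66° − 20 − 65 = 0 → A_y = 85 − 53.8087 × 0.913545 = 35.84 kN.

T = 53.81 kN, A_x = 21.89 kN, A_y = 35.84 kN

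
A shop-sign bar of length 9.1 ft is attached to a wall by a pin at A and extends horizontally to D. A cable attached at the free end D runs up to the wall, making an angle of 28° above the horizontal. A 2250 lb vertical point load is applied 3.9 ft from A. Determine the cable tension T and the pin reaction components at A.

ΣM about A: T·sin28°·9.1 − 2250·3.9 = 0 → T = 8775/(9.1·0.469472) = 2053.98 ≈ 2054 lb.
ΣF_x = 0: A_x − T·cos28° = 0 → A_x = 2053.98 × 0.882948 = 1814 lb.
ΣF_y = 0: A_y + T·sin28° − 2250 = 0 → A_y = 2250 − 2053.98 × 0.469472 = 1286 lb.

T = 2054 lb, A_x = 1814 lb, A_y = 1286 lb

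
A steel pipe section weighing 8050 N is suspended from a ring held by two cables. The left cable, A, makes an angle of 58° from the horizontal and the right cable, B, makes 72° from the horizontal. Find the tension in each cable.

ΣF_x = 0: −T_A·cos58° + T_B·cos72° = 0 → T_B = 1.71485·T_A.
ΣF_y = 0: T_A·sin58° + T_B·sin72° = 8050.
Substitute: T_A·(0.848048 + 1.71485·0.951057) = 8050 → T_A = 3247.32 ≈ 3247 N.
Then T_B = 1.71485 × 3247.32 = 5569 N.

T_A = 3247 N, T_B = 5569 N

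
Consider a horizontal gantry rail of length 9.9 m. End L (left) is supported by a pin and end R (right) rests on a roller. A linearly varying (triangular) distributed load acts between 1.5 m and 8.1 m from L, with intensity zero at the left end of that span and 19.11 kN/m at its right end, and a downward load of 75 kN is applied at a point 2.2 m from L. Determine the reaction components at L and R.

L_x = 0, L_y = 83.81 kN, R_y = 54.25 kN

Resultant of the triangular load: ½ × 19.11 × 6.6 = 63.063 kN, acting at 5.9 m from L (one-third of the span from the peak).
ΣM about L: R_y·9.9 − (½·19.11·6.6)·5.9 − 75·2.2 = 0 → R_y = 537.0717/9.9 = 54.2497 ≈ 54.25 kN.
ΣF_y = 0: L_y + 54.2497 − ½·19.11·6.6 − 75 = 0 → L_y = 83.81 kN.
ΣF_x = 0: no horizontal applied forces, so L_x = 0.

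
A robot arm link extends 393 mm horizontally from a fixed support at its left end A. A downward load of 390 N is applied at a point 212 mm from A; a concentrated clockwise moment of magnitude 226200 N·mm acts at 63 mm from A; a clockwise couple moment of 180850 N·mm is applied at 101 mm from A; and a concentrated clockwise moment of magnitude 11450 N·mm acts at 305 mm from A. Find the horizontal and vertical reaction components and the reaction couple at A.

ΣF_x = 0: A_x = 0.
ΣF_y = 0: A_y − 390 = 0 → A_y = 390.0 N.
ΣM about A: M_A − 390·212 − 226200 − 180850 − 11450 = 0 → M_A = 501200 N·mm.

A_x = 0, A_y = 390.0 N, M_A = 501200 N·mm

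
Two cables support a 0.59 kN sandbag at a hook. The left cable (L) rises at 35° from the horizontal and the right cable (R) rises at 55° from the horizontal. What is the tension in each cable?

ΣF_x = 0: −T_L·cos35° + T_R·cos55° = 0 → T_R = 1.42815·T_L.
ΣF_y = 0: T_L·sin35° + T_R·sin55° = 0.59.
Substitute: T_L·(0.573576 + 1.42815·0.819152) = 0.59 → T_L = 0.33841 ≈ 0.3384 kN.
Then T_R = 1.42815 × 0.33841 = 0.4833 kN.

T_L = 0.3384 kN, T_R = 0.4833 kN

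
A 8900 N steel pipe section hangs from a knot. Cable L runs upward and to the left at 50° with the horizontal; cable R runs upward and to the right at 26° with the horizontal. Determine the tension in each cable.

ΣF_x = 0: −T_L·cos50° + T_R·cos26° = 0 → T_R = 0.715167·T_L.
ΣF_y = 0: T_L·sin50° + T_R·sin26° = 8900.
Substitute: T_L·(0.766044 + 0.715167·0.438371) = 8900 → T_L = 8244.16 ≈ 8244 N.
Then T_R = 0.715167 × 8244.16 = 5896 N.

T_L = 8244 N, T_R = 5896 N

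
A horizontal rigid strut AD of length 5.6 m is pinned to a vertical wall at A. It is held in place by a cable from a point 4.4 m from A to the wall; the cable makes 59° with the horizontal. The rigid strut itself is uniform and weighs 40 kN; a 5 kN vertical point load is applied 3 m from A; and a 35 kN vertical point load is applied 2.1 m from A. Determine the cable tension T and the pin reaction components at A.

T = 53.16 kN, A_x = 27.38 kN, A_y = 34.43 kN

ΣM about A: T·sin59°·4.4 − 40·2.8 − 5·3 − 35·2.1 = 0 → T = 200.5/(4.4·0.857167) = 53.1614 ≈ 53.16 kN.
ΣF_x = 0: A_x − T·cos59° = 0 → A_x = 53.1614 × 0.515038 = 27.38 kN.
ΣF_y = 0: A_y + T·sin59° − 40 − 5 − 35 = 0 → A_y = 80 − 53.1614 × 0.857167 = 34.43 kN.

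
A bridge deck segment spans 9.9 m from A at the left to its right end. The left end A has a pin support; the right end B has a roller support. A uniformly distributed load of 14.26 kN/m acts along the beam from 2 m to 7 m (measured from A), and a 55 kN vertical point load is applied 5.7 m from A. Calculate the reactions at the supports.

A_x = 0, A_y = 62.22 kN, B_y = 64.08 kN

Resultant of the distributed load: 14.26 × 5 = 71.3 kN at 4.5 m from A.
ΣM about A: B_y·9.9 − (14.26·5)·4.5 − 55·5.7 = 0 → B_y = 634.35/9.9 = 64.0758 ≈ 64.08 kN.
ΣF_y = 0: A_y + 64.0758 − 14.26·5 − 55 = 0 → A_y = 62.22 kN.
ΣF_x = 0: no horizontal applied forces, so A_x = 0.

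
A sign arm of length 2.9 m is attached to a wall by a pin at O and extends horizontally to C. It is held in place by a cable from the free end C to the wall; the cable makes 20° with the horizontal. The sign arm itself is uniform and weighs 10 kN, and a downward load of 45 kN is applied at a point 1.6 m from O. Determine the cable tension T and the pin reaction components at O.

T = 87.21 kN, O_x = 81.95 kN, O_y = 25.17 kN

ΣM about O: T·sin20°·2.9 − 10·1.45 − 45·1.6 = 0 → T = 86.5/(2.9·0.34202) = 87.2101 ≈ 87.21 kN.
ΣF_x = 0: O_x − T·cos20° = 0 → O_x = 87.2101 × 0.939693 = 81.95 kN.
ΣF_y = 0: O_y + T·sin20° − 10 − 45 = 0 → O_y = 55 − 87.2101 × 0.34202 = 25.17 kN.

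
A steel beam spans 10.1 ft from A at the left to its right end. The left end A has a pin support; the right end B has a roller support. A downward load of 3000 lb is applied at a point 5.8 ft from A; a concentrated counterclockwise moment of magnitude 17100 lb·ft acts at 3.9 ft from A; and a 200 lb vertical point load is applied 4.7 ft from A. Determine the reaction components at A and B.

Moments about A: B_y·10.1 − 3000·5.8 + 17100 − 200·4.7 = 0 → B_y = 1240/10.1 = 122.772 ≈ 122.8 lb.
ΣF_y = 0: A_y + 122.772 − 3000 − 200 = 0 → A_y = 3077 lb.
ΣF_x = 0: no horizontal applied forces, so A_x = 0.

A_x = 0, A_y = 3077 lb, B_y = 122.8 lb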